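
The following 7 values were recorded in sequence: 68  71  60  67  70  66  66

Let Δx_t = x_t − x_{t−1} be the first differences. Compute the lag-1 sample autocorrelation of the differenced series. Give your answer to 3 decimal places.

-0.505

First differences Δx: 3, -11, 7, 3, -4, 0
Mean of differences = -0.3333
Numerator Σ(Δx_t−Δx̄)(Δx_{t+1}−Δx̄) = -102.7778
Denominator Σ(Δx_t−Δx̄)² = 203.3333
r_1(Δx) = -102.7778 / 203.3333 = -0.505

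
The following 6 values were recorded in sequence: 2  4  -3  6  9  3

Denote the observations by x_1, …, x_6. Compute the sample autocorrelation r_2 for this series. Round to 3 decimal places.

-0.319

Mean x̄ = (2 + 4 − 3 + 6 + 9 + 3)/6 = 3.5000
Deviations from mean: -1.5000, 0.5000, -6.5000, 2.5000, 5.5000, -0.5000
Σ(x_t−x̄)(x_{t+2}−x̄) = (9.7500) + (1.2500) + (-35.7500) + (-1.2500) = -26.0000
Denominator Σ(x_t−x̄)² = 81.5000
r_2 = -26.0000 / 81.5000 = -0.319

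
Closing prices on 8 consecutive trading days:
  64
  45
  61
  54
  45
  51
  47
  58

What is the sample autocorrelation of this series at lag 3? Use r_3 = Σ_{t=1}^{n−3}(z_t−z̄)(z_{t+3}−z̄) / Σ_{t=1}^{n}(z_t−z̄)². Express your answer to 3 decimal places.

0.036

Mean z̄ = (64 + 45 + 61 + 54 + 45 + 51 + 47 + 58)/8 = 53.1250
Deviations from mean: 10.8750, -8.1250, 7.8750, 0.8750, -8.1250, -2.1250, -6.1250, 4.8750
Numerator Σ_{t=1}^{5}(z_t−z̄)(z_{t+3}−z̄) = 13.8281
Denominator Σ(z_t−z̄)² = 378.8750
r_3 = 13.8281 / 378.8750 = 0.036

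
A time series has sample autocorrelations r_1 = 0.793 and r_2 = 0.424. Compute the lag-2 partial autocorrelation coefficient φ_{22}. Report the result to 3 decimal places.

φ_{22} = (r_2 − r_1²) / (1 − r_1²)
r_1² = (0.793)² = 0.628849
Numerator = 0.424 − 0.6288 = -0.2048; denominator = 1 − 0.6288 = 0.3712
φ_{22} = -0.2048 / 0.3712 = -0.552

-0.552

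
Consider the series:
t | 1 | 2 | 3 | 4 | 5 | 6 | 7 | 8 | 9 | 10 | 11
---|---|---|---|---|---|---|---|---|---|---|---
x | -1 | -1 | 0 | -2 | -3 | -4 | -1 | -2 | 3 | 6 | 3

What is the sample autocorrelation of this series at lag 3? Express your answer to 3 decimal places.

Mean x̄ = (-1 − 1 + 0 − 2 − 3 − 4 − 1 − 2 + 3 + 6 + 3)/11 = -0.1818
Numerator Σ_{t=1}^{8}(x_t−x̄)(x_{t+3}−x̄) = -13.2810
Denominator Σ(x_t−x̄)² = 89.6364
r_3 = -13.2810 / 89.6364 = -0.148

-0.148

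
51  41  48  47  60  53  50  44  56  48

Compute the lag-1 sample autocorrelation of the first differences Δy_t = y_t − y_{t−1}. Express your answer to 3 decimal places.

-0.492

First differences Δy: -10, 7, -1, 13, -7, -3, -6, 12, -8
Mean of differences = -0.3333
Numerator Σ(Δy_t−Δȳ)(Δy_{t+1}−Δȳ) = -305.1111
Denominator Σ(Δy_t−Δȳ)² = 620.0000
r_1(Δy) = -305.1111 / 620.0000 = -0.492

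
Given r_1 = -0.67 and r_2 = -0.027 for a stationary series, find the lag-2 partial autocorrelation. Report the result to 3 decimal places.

φ_{22} = (r_2 − r_1²) / (1 − r_1²)
r_1² = (-0.67)² = 0.4489
Numerator = -0.027 − 0.4489 = -0.4759; denominator = 1 − 0.4489 = 0.5511
φ_{22} = -0.4759 / 0.5511 = -0.864

-0.864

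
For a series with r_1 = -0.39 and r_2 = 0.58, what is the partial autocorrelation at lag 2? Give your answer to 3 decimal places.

0.505

φ_{22} = (r_2 − r_1²) / (1 − r_1²)
r_1² = (-0.39)² = 0.1521
Numerator = 0.58 − 0.1521 = 0.4279; denominator = 1 − 0.1521 = 0.8479
φ_{22} = 0.4279 / 0.8479 = 0.505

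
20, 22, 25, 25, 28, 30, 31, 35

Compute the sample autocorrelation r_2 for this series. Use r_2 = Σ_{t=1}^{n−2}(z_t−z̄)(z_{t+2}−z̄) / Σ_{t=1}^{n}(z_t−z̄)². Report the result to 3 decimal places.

Mean z̄ = (20 + 22 + 25 + 25 + 28 + 30 + 31 + 35)/8 = 27.0000
Deviations from mean: -7.0000, -5.0000, -2.0000, -2.0000, 1.0000, 3.0000, 4.0000, 8.0000
Numerator Σ_{t=1}^{6}(z_t−z̄)(z_{t+2}−z̄) = 44.0000
Denominator Σ(z_t−z̄)² = 172.0000
r_2 = 44.0000 / 172.0000 = 0.256

0.256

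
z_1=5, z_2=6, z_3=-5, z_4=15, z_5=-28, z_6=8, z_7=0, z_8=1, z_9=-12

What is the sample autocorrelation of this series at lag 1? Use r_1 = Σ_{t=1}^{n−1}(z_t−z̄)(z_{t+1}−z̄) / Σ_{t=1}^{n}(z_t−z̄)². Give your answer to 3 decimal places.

Mean z̄ = (5 + 6 − 5 + 15 − 28 + 8 + 0 + 1 − 12)/9 = -1.1111
Numerator Σ_{t=1}^{8}(z_t−z̄)(z_{t+1}−z̄) = -735.5679
Denominator Σ(z_t−z̄)² = 1292.8889
r_1 = -735.5679 / 1292.8889 = -0.569

-0.569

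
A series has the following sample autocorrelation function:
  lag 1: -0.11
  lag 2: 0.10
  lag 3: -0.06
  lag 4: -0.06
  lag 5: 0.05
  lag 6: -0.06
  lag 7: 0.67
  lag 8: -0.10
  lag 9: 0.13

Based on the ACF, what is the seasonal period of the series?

7

The largest autocorrelation is r_7 = 0.67; the remaining lags stay at or below 0.13.
The dominant spike at lag 7 indicates a seasonal period of 7.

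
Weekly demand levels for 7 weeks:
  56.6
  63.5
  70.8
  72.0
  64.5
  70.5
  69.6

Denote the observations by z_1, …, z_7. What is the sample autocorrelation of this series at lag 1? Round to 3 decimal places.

Mean z̄ = (56.6 + 63.5 + 70.8 + 72.0 + 64.5 + 70.5 + 69.6)/7 = 66.7857
Deviations from mean: -10.1857, -3.2857, 4.0143, 5.2143, -2.2857, 3.7143, 2.8143
Numerator Σ_{t=1}^{6}(z_t−z̄)(z_{t+1}−z̄) = 31.2541
Denominator Σ(z_t−z̄)² = 184.7886
r_1 = 31.2541 / 184.7886 = 0.169

0.169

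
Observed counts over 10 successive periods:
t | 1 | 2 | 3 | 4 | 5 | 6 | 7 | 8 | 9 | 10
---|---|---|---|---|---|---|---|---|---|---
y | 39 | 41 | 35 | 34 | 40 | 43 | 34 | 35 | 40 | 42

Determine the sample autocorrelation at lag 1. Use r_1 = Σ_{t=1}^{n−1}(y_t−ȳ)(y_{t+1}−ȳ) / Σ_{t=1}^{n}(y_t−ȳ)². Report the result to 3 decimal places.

0.023

Mean ȳ = (39 + 41 + 35 + 34 + 40 + 43 + 34 + 35 + 40 + 42)/10 = 38.3000
Numerator Σ_{t=1}^{9}(y_t−ȳ)(y_{t+1}−ȳ) = 2.5100
Denominator Σ(y_t−ȳ)² = 108.1000
r_1 = 2.5100 / 108.1000 = 0.023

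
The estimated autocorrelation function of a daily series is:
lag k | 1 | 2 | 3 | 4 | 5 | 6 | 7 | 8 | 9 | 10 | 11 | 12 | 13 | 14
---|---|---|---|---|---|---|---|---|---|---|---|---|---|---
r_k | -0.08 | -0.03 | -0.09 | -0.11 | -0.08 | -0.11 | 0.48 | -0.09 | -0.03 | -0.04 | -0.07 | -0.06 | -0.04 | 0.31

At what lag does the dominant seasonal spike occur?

The largest autocorrelation is r_7 = 0.48, with a weaker echo at lag 14 (0.31); the remaining lags stay at or below -0.03.
The dominant spike at lag 7 indicates a seasonal period of 7.

7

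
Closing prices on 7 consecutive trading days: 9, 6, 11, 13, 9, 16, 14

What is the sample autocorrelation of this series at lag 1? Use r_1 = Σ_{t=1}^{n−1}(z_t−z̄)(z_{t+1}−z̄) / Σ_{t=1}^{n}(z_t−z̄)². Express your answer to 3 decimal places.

0.155

Mean z̄ = (9 + 6 + 11 + 13 + 9 + 16 + 14)/7 = 11.1429
Numerator Σ_{t=1}^{6}(z_t−z̄)(z_{t+1}−z̄) = 10.9796
Denominator Σ(z_t−z̄)² = 70.8571
r_1 = 10.9796 / 70.8571 = 0.155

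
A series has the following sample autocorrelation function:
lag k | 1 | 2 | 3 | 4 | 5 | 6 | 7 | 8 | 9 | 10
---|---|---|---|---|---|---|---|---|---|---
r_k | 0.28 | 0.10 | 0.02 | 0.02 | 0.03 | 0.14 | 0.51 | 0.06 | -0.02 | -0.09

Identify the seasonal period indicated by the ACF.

The largest autocorrelation is r_7 = 0.51; the remaining lags stay at or below 0.28. The elevated value at lag 1 (0.28), dropping to 0.10 at lag 2, reflects decaying short-term dependence rather than seasonality.
The dominant spike at lag 7 indicates a seasonal period of 7.

7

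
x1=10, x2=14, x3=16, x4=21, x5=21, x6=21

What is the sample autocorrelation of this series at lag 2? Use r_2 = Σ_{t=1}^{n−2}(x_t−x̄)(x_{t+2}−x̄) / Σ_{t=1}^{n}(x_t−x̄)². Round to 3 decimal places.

Mean x̄ = (10 + 14 + 16 + 21 + 21 + 21)/6 = 17.1667
Deviations from mean: -7.1667, -3.1667, -1.1667, 3.8333, 3.8333, 3.8333
Σ(x_t−x̄)(x_{t+2}−x̄) = (8.3611) + (-12.1389) + (-4.4722) + (14.6944) = 6.4444
Denominator Σ(x_t−x̄)² = 106.8333
r_2 = 6.4444 / 106.8333 = 0.060

0.060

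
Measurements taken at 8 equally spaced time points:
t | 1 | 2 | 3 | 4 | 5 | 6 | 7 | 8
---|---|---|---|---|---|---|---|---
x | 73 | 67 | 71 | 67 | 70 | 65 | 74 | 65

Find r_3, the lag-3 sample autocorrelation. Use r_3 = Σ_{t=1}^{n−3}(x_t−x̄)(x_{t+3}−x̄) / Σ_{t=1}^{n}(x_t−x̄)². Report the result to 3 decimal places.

Mean x̄ = (73 + 67 + 71 + 67 + 70 + 65 + 74 + 65)/8 = 69.0000
Deviations from mean: 4.0000, -2.0000, 2.0000, -2.0000, 1.0000, -4.0000, 5.0000, -4.0000
Σ(x_t−x̄)(x_{t+3}−x̄) = (-8.0000) + (-2.0000) + (-8.0000) + (-10.0000) + (-4.0000) = -32.0000
Denominator Σ(x_t−x̄)² = 86.0000
r_3 = -32.0000 / 86.0000 = -0.372

-0.372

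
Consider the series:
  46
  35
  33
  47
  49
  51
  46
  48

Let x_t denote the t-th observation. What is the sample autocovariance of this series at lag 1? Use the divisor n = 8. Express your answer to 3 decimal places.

15.123

Mean x̄ = (46 + 35 + 33 + 47 + 49 + 51 + 46 + 48)/8 = 44.3750
Σ_{t=1}^{7}(x_t−x̄)(x_{t+1}−x̄) = 120.9844
γ_1 = 120.9844 / 8 = 15.123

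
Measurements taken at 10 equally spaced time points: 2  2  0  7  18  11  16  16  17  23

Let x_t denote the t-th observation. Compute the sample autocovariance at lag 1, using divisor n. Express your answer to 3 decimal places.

32.316

Mean x̄ = (2 + 2 + 0 + 7 + 18 + 11 + 16 + 16 + 17 + 23)/10 = 11.2000
Σ_{t=1}^{9}(x_t−x̄)(x_{t+1}−x̄) = 323.1600
γ_1 = 323.1600 / 10 = 32.316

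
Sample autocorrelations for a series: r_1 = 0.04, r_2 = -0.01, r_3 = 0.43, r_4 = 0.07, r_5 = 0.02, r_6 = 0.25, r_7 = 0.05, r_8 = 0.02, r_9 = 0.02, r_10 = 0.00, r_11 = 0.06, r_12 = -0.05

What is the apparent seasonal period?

The largest autocorrelation is r_3 = 0.43, with a weaker echo at lag 6 (0.25); the remaining lags stay at or below 0.07.
The dominant spike at lag 3 indicates a seasonal period of 3.

3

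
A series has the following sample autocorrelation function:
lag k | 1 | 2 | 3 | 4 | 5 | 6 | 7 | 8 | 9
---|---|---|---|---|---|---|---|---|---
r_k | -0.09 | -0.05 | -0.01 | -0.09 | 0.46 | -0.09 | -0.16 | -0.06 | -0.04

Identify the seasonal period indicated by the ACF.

The largest autocorrelation is r_5 = 0.46; the remaining lags stay at or below -0.01.
The dominant spike at lag 5 indicates a seasonal period of 5.

5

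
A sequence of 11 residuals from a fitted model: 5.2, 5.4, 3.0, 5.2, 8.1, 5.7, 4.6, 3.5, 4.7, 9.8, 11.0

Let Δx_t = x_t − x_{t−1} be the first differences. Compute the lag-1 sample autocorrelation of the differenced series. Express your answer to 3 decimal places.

0.105

First differences Δx: 0.2, -2.4, 2.2, 2.9, -2.4, -1.1, -1.1, 1.2, 5.1, 1.2
Mean of differences = 0.5800
Numerator Σ(Δx_t−Δx̄)(Δx_{t+1}−Δx̄) = 5.5416
Denominator Σ(Δx_t−Δx̄)² = 52.7560
r_1(Δx) = 5.5416 / 52.7560 = 0.105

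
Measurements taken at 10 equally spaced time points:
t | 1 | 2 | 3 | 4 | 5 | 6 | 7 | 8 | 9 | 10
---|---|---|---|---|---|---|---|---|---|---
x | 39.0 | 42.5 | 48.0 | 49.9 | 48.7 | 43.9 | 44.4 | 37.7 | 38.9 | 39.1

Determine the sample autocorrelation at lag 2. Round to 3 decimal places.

Mean x̄ = (39.0 + 42.5 + 48.0 + 49.9 + 48.7 + 43.9 + 44.4 + 37.7 + 38.9 + 39.1)/10 = 43.2100
Numerator Σ_{t=1}^{8}(x_t−x̄)(x_{t+2}−x̄) = 26.2458
Denominator Σ(x_t−x̄)² = 183.7890
r_2 = 26.2458 / 183.7890 = 0.143

0.143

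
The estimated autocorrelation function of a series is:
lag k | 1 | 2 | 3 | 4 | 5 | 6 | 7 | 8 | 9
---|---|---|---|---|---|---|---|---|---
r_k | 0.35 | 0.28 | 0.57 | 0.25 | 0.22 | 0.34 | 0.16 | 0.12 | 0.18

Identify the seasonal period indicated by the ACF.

The largest autocorrelation is r_3 = 0.57; the remaining lags stay at or below 0.35. The elevated value at lag 1 (0.35), dropping to 0.28 at lag 2, reflects decaying short-term dependence rather than seasonality.
The dominant spike at lag 3 indicates a seasonal period of 3.

3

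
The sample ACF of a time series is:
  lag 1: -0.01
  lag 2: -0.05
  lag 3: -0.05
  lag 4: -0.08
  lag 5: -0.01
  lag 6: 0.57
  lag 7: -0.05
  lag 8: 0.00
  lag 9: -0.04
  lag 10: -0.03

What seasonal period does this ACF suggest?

The largest autocorrelation is r_6 = 0.57; the remaining lags stay at or below 0.00.
The dominant spike at lag 6 indicates a seasonal period of 6.

6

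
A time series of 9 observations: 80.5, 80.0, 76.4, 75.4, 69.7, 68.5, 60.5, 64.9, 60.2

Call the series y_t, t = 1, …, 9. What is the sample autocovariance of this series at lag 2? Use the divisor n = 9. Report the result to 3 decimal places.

Mean ȳ = (80.5 + 80.0 + 76.4 + 75.4 + 69.7 + 68.5 + 60.5 + 64.9 + 60.2)/9 = 70.6778
Σ_{t=1}^{7}(y_t−ȳ)(y_{t+2}−ȳ) = 213.5223
γ_2 = 213.5223 / 9 = 23.725

23.725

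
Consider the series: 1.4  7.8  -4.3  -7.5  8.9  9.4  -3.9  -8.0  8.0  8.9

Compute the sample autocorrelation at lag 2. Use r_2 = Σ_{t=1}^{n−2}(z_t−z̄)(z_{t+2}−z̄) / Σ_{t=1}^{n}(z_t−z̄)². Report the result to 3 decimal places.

Mean z̄ = (1.4 + 7.8 − 4.3 − 7.5 + 8.9 + 9.4 − 3.9 − 8.0 + 8.0 + 8.9)/10 = 2.0700
Numerator Σ_{t=1}^{8}(z_t−z̄)(z_{t+2}−z̄) = -382.9918
Denominator Σ(z_t−z̄)² = 484.6810
r_2 = -382.9918 / 484.6810 = -0.790

-0.790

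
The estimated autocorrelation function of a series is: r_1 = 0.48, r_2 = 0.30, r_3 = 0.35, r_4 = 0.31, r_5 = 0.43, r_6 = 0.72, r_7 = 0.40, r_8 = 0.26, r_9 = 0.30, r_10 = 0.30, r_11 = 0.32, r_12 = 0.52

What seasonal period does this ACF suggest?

6

The largest autocorrelation is r_6 = 0.72, with a weaker echo at lag 12 (0.52); the remaining lags stay at or below 0.48. The elevated value at lag 1 (0.48), dropping to 0.30 at lag 2, reflects decaying short-term dependence rather than seasonality.
The dominant spike at lag 6 indicates a seasonal period of 6.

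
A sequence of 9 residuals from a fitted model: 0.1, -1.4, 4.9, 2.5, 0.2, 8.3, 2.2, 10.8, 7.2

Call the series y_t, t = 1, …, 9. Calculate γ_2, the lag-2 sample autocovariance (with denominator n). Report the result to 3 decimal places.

Mean ȳ = (0.1 − 1.4 + 4.9 + 2.5 + 0.2 + 8.3 + 2.2 + 10.8 + 7.2)/9 = 3.8667
Σ_{t=1}^{7}(y_t−ȳ)(y_{t+2}−ȳ) = 24.7511
γ_2 = 24.7511 / 9 = 2.750

2.750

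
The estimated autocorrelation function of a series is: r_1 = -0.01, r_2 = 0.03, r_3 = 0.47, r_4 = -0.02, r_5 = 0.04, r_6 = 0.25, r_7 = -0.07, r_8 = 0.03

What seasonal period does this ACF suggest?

3

The largest autocorrelation is r_3 = 0.47, with a weaker echo at lag 6 (0.25); the remaining lags stay at or below 0.04.
The dominant spike at lag 3 indicates a seasonal period of 3.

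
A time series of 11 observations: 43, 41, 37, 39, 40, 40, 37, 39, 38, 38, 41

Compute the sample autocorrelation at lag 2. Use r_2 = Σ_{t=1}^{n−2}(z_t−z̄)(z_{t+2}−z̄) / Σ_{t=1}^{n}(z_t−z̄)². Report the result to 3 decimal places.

Mean z̄ = (43 + 41 + 37 + 39 + 40 + 40 + 37 + 39 + 38 + 38 + 41)/11 = 39.3636
Numerator Σ_{t=1}^{9}(z_t−z̄)(z_{t+2}−z̄) = -11.1736
Denominator Σ(z_t−z̄)² = 34.5455
r_2 = -11.1736 / 34.5455 = -0.323

-0.323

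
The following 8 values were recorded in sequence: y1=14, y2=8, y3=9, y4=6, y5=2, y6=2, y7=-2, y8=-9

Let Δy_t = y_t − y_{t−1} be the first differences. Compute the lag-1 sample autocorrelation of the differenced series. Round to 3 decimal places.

First differences Δy: -6, 1, -3, -4, 0, -4, -7
Mean of differences = -3.2857
Numerator Σ(Δy_t−Δȳ)(Δy_{t+1}−Δȳ) = -12.6531
Denominator Σ(Δy_t−Δȳ)² = 51.4286
r_1(Δy) = -12.6531 / 51.4286 = -0.246

-0.246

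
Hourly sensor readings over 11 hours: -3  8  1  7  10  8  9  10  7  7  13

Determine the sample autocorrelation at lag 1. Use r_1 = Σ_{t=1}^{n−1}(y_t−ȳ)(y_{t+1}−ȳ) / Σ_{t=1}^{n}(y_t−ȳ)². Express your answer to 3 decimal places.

Mean ȳ = (-3 + 8 + 1 + 7 + 10 + 8 + 9 + 10 + 7 + 7 + 13)/11 = 7.0000
Numerator Σ_{t=1}^{10}(y_t−ȳ)(y_{t+1}−ȳ) = -5.0000
Denominator Σ(y_t−ȳ)² = 196.0000
r_1 = -5.0000 / 196.0000 = -0.026

-0.026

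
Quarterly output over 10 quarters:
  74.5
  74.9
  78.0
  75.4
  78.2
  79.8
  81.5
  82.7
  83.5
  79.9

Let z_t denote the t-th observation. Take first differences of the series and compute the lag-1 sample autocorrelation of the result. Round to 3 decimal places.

First differences Δz: 0.4, 3.1, -2.6, 2.8, 1.6, 1.7, 1.2, 0.8, -3.6
Mean of differences = 0.6000
Numerator Σ(Δz_t−Δz̄)(Δz_{t+1}−Δz̄) = -12.3000
Denominator Σ(Δz_t−Δz̄)² = 41.6200
r_1(Δz) = -12.3000 / 41.6200 = -0.296

-0.296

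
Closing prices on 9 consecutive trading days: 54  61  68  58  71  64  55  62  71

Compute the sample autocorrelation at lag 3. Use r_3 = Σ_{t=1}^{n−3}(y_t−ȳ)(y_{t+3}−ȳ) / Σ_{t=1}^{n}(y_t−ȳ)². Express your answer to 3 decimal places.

Mean ȳ = (54 + 61 + 68 + 58 + 71 + 64 + 55 + 62 + 71)/9 = 62.6667
Numerator Σ_{t=1}^{6}(y_t−ȳ)(y_{t+3}−ȳ) = 75.0000
Denominator Σ(y_t−ȳ)² = 328.0000
r_3 = 75.0000 / 328.0000 = 0.229

0.229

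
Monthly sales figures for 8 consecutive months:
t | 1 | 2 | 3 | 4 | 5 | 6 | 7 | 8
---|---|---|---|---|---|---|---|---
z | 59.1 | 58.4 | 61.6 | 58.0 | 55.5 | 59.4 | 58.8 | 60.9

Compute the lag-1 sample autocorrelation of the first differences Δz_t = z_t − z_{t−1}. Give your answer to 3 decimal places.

First differences Δz: -0.7, 3.2, -3.6, -2.5, 3.9, -0.6, 2.1
Mean of differences = 0.2571
Numerator Σ(Δz_t−Δz̄)(Δz_{t+1}−Δz̄) = -18.2790
Denominator Σ(Δz_t−Δz̄)² = 49.4571
r_1(Δz) = -18.2790 / 49.4571 = -0.370

-0.370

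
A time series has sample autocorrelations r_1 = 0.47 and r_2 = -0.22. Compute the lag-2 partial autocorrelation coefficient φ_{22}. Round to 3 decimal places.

-0.566

φ_{22} = (r_2 − r_1²) / (1 − r_1²)
r_1² = (0.47)² = 0.2209
Numerator = -0.22 − 0.2209 = -0.4409; denominator = 1 − 0.2209 = 0.7791
φ_{22} = -0.4409 / 0.7791 = -0.566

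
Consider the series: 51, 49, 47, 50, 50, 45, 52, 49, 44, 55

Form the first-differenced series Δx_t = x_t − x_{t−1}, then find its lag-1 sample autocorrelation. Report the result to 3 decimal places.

-0.393

First differences Δx: -2, -2, 3, 0, -5, 7, -3, -5, 11
Mean of differences = 0.4444
Numerator Σ(Δx_t−Δx̄)(Δx_{t+1}−Δx̄) = -95.9753
Denominator Σ(Δx_t−Δx̄)² = 244.2222
r_1(Δx) = -95.9753 / 244.2222 = -0.393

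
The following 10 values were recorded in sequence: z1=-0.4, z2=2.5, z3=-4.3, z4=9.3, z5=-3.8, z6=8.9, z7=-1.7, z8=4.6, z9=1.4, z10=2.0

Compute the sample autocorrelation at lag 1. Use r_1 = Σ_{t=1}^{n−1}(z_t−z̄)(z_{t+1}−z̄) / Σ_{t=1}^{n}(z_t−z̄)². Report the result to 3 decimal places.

Mean z̄ = (-0.4 + 2.5 − 4.3 + 9.3 − 3.8 + 8.9 − 1.7 + 4.6 + 1.4 + 2.0)/10 = 1.8500
Numerator Σ_{t=1}^{9}(z_t−z̄)(z_{t+1}−z̄) = -169.2975
Denominator Σ(z_t−z̄)² = 200.8250
r_1 = -169.2975 / 200.8250 = -0.843

-0.843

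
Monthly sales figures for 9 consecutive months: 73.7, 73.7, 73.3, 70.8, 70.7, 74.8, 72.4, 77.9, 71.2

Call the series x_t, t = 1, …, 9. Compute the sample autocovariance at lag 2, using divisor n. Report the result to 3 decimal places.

0.638

Mean x̄ = (73.7 + 73.7 + 73.3 + 70.8 + 70.7 + 74.8 + 72.4 + 77.9 + 71.2)/9 = 73.1667
Σ_{t=1}^{7}(x_t−x̄)(x_{t+2}−x̄) = 5.7444
γ_2 = 5.7444 / 9 = 0.638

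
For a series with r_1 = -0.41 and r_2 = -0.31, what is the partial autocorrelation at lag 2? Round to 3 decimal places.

-0.575

φ_{22} = (r_2 − r_1²) / (1 − r_1²)
r_1² = (-0.41)² = 0.1681
Numerator = -0.31 − 0.1681 = -0.4781; denominator = 1 − 0.1681 = 0.8319
φ_{22} = -0.4781 / 0.8319 = -0.575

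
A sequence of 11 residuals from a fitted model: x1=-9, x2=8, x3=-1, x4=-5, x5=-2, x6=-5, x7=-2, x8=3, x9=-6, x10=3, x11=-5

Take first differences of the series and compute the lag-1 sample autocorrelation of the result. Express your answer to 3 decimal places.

-0.495

First differences Δx: 17, -9, -4, 3, -3, 3, 5, -9, 9, -8
Mean of differences = 0.4000
Numerator Σ(Δx_t−Δx̄)(Δx_{t+1}−Δx̄) = -328.1600
Denominator Σ(Δx_t−Δx̄)² = 662.4000
r_1(Δx) = -328.1600 / 662.4000 = -0.495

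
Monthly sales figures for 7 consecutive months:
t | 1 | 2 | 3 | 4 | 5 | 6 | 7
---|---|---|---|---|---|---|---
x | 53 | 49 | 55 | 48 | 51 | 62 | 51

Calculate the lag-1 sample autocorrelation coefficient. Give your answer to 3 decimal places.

Mean x̄ = (53 + 49 + 55 + 48 + 51 + 62 + 51)/7 = 52.7143
Σ(x_t−x̄)(x_{t+1}−x̄) = (-1.0612) + (-8.4898) + (-10.7755) + (8.0816) + (-15.9184) + (-15.9184) = -44.0816
Denominator Σ(x_t−x̄)² = 133.4286
r_1 = -44.0816 / 133.4286 = -0.330

-0.330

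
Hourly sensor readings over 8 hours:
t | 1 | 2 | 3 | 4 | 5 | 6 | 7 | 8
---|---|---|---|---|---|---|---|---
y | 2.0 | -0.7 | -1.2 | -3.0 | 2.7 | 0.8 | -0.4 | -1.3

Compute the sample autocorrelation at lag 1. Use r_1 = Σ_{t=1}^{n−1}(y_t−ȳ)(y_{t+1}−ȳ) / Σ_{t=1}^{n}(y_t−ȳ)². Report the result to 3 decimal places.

Mean ȳ = (2.0 − 0.7 − 1.2 − 3.0 + 2.7 + 0.8 − 0.4 − 1.3)/8 = -0.1375
Deviations from mean: 2.1375, -0.5625, -1.0625, -2.8625, 2.8375, 0.9375, -0.2625, -1.1625
Σ(y_t−ȳ)(y_{t+1}−ȳ) = (-1.2023) + (0.5977) + (3.0414) + (-8.1223) + (2.6602) + (-0.2461) + (0.3052) = -2.9664
Denominator Σ(y_t−ȳ)² = 24.5588
r_1 = -2.9664 / 24.5588 = -0.121

-0.121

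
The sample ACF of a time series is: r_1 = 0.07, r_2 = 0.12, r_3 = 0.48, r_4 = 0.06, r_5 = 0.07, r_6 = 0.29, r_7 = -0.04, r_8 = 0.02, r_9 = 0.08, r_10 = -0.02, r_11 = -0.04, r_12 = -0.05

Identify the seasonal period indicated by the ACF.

The largest autocorrelation is r_3 = 0.48, with a weaker echo at lag 6 (0.29); the remaining lags stay at or below 0.12.
The dominant spike at lag 3 indicates a seasonal period of 3.

3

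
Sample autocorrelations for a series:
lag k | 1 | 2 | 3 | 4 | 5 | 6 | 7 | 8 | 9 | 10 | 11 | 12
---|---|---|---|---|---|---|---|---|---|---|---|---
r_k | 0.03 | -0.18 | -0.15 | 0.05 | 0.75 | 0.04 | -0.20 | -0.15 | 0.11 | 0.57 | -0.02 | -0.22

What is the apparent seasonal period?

5

The largest autocorrelation is r_5 = 0.75, with a weaker echo at lag 10 (0.57); the remaining lags stay at or below 0.11.
The dominant spike at lag 5 indicates a seasonal period of 5.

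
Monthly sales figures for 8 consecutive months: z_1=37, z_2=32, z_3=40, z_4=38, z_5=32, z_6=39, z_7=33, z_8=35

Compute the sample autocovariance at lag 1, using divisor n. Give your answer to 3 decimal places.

Mean z̄ = (37 + 32 + 40 + 38 + 32 + 39 + 33 + 35)/8 = 35.7500
Deviations: 1.2500, -3.7500, 4.2500, 2.2500, -3.7500, 3.2500, -2.7500, -0.7500
Σ_{t=1}^{7}(z_t−z̄)(z_{t+1}−z̄) = -38.5625
γ_1 = -38.5625 / 8 = -4.820

-4.820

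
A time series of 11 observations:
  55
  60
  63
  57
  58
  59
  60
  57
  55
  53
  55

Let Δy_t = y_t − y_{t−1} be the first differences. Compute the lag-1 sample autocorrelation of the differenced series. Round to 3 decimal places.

-0.043

First differences Δy: 5, 3, -6, 1, 1, 1, -3, -2, -2, 2
Mean of differences = 0.0000
Numerator Σ(Δy_t−Δȳ)(Δy_{t+1}−Δȳ) = -4.0000
Denominator Σ(Δy_t−Δȳ)² = 94.0000
r_1(Δy) = -4.0000 / 94.0000 = -0.043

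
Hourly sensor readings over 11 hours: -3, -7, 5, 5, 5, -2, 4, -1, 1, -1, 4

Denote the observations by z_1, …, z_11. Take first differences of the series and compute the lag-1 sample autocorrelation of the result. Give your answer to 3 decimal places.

-0.499

First differences Δz: -4, 12, 0, 0, -7, 6, -5, 2, -2, 5
Mean of differences = 0.7000
Numerator Σ(Δz_t−Δz̄)(Δz_{t+1}−Δz̄) = -148.6900
Denominator Σ(Δz_t−Δz̄)² = 298.1000
r_1(Δz) = -148.6900 / 298.1000 = -0.499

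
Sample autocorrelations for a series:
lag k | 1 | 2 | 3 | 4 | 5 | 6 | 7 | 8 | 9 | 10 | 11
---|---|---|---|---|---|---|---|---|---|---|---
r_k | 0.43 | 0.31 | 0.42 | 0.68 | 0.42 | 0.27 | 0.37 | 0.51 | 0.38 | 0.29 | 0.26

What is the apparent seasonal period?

The largest autocorrelation is r_4 = 0.68, with a weaker echo at lag 8 (0.51); the remaining lags stay at or below 0.43. The elevated value at lag 1 (0.43), dropping to 0.31 at lag 2, reflects decaying short-term dependence rather than seasonality.
The dominant spike at lag 4 indicates a seasonal period of 4.

4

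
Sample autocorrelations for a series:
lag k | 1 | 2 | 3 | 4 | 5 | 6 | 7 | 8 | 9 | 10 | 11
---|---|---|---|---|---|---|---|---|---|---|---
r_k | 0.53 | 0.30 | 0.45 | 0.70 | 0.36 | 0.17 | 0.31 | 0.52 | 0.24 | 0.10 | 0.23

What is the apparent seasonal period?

The largest autocorrelation is r_4 = 0.70; the remaining lags stay at or below 0.53. The elevated value at lag 1 (0.53), dropping to 0.30 at lag 2, reflects decaying short-term dependence rather than seasonality.
The dominant spike at lag 4 indicates a seasonal period of 4.

4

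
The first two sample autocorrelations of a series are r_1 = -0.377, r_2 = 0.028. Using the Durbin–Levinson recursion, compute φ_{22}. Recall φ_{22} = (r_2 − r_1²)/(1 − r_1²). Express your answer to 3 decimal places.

-0.133

φ_{22} = (r_2 − r_1²) / (1 − r_1²)
r_1² = (-0.377)² = 0.142129
Numerator = 0.028 − 0.1421 = -0.1141; denominator = 1 − 0.1421 = 0.8579
φ_{22} = -0.1141 / 0.8579 = -0.133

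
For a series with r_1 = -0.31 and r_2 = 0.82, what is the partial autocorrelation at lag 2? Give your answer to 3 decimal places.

0.801

φ_{22} = (r_2 − r_1²) / (1 − r_1²)
r_1² = (-0.31)² = 0.0961
Numerator = 0.82 − 0.0961 = 0.7239; denominator = 1 − 0.0961 = 0.9039
φ_{22} = 0.7239 / 0.9039 = 0.801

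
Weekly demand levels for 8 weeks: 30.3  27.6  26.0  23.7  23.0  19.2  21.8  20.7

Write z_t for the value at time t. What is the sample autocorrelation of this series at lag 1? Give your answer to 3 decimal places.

Mean z̄ = (30.3 + 27.6 + 26.0 + 23.7 + 23.0 + 19.2 + 21.8 + 20.7)/8 = 24.0375
Deviations from mean: 6.2625, 3.5625, 1.9625, -0.3375, -1.0375, -4.8375, -2.2375, -3.3375
Numerator Σ_{t=1}^{7}(z_t−z̄)(z_{t+1}−z̄) = 52.2998
Denominator Σ(z_t−z̄)² = 96.4988
r_1 = 52.2998 / 96.4988 = 0.542

0.542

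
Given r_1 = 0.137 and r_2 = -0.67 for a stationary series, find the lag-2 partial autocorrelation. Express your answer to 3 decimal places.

-0.702

φ_{22} = (r_2 − r_1²) / (1 − r_1²)
r_1² = (0.137)² = 0.018769
Numerator = -0.67 − 0.0188 = -0.6888; denominator = 1 − 0.0188 = 0.9812
φ_{22} = -0.6888 / 0.9812 = -0.702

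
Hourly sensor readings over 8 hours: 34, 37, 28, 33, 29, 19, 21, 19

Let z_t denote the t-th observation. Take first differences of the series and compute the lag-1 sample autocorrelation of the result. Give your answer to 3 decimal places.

-0.555

First differences Δz: 3, -9, 5, -4, -10, 2, -2
Mean of differences = -2.1429
Numerator Σ(Δz_t−Δz̄)(Δz_{t+1}−Δz̄) = -114.8776
Denominator Σ(Δz_t−Δz̄)² = 206.8571
r_1(Δz) = -114.8776 / 206.8571 = -0.555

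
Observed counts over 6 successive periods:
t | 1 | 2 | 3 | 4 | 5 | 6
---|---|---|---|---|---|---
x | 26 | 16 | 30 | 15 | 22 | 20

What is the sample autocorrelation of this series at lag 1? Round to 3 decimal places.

Mean x̄ = (26 + 16 + 30 + 15 + 22 + 20)/6 = 21.5000
Deviations from mean: 4.5000, -5.5000, 8.5000, -6.5000, 0.5000, -1.5000
Σ(x_t−x̄)(x_{t+1}−x̄) = (-24.7500) + (-46.7500) + (-55.2500) + (-3.2500) + (-0.7500) = -130.7500
Denominator Σ(x_t−x̄)² = 167.5000
r_1 = -130.7500 / 167.5000 = -0.781

-0.781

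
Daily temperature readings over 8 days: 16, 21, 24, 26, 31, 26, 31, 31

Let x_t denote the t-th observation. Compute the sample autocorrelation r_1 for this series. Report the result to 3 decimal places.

Mean x̄ = (16 + 21 + 24 + 26 + 31 + 26 + 31 + 31)/8 = 25.7500
Deviations from mean: -9.7500, -4.7500, -1.7500, 0.2500, 5.2500, 0.2500, 5.2500, 5.2500
Numerator Σ_{t=1}^{7}(x_t−x̄)(x_{t+1}−x̄) = 85.6875
Denominator Σ(x_t−x̄)² = 203.5000
r_1 = 85.6875 / 203.5000 = 0.421

0.421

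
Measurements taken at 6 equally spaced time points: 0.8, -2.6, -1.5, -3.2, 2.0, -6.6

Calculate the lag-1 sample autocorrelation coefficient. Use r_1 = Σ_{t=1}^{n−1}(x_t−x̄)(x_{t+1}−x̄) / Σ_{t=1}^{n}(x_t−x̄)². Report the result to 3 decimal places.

Mean x̄ = (0.8 − 2.6 − 1.5 − 3.2 + 2.0 − 6.6)/6 = -1.8500
Deviations from mean: 2.6500, -0.7500, 0.3500, -1.3500, 3.8500, -4.7500
Σ(x_t−x̄)(x_{t+1}−x̄) = (-1.9875) + (-0.2625) + (-0.4725) + (-5.1975) + (-18.2875) = -26.2075
Denominator Σ(x_t−x̄)² = 46.9150
r_1 = -26.2075 / 46.9150 = -0.559

-0.559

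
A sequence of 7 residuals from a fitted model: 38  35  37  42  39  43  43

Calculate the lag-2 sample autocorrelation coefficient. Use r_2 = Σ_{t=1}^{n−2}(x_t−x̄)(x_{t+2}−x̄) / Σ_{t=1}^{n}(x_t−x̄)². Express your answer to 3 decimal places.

0.013

Mean x̄ = (38 + 35 + 37 + 42 + 39 + 43 + 43)/7 = 39.5714
Deviations from mean: -1.5714, -4.5714, -2.5714, 2.4286, -0.5714, 3.4286, 3.4286
Σ(x_t−x̄)(x_{t+2}−x̄) = (4.0408) + (-11.1020) + (1.4694) + (8.3265) + (-1.9592) = 0.7755
Denominator Σ(x_t−x̄)² = 59.7143
r_2 = 0.7755 / 59.7143 = 0.013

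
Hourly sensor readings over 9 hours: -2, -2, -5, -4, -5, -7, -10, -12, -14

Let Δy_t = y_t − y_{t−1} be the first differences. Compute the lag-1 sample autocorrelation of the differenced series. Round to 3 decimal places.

-0.232

First differences Δy: 0, -3, 1, -1, -2, -3, -2, -2
Mean of differences = -1.5000
Numerator Σ(Δy_t−Δȳ)(Δy_{t+1}−Δȳ) = -3.2500
Denominator Σ(Δy_t−Δȳ)² = 14.0000
r_1(Δy) = -3.2500 / 14.0000 = -0.232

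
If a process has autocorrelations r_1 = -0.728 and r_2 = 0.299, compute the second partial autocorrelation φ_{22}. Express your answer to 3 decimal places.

-0.491

φ_{22} = (r_2 − r_1²) / (1 − r_1²)
r_1² = (-0.728)² = 0.529984
Numerator = 0.299 − 0.5300 = -0.2310; denominator = 1 − 0.5300 = 0.4700
φ_{22} = -0.2310 / 0.4700 = -0.491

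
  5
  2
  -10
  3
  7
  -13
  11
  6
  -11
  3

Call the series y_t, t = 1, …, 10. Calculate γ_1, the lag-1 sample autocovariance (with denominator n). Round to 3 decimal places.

-28.459

Mean ȳ = (5 + 2 − 10 + 3 + 7 − 13 + 11 + 6 − 11 + 3)/10 = 0.3000
Σ_{t=1}^{9}(y_t−ȳ)(y_{t+1}−ȳ) = -284.5900
γ_1 = -284.5900 / 10 = -28.459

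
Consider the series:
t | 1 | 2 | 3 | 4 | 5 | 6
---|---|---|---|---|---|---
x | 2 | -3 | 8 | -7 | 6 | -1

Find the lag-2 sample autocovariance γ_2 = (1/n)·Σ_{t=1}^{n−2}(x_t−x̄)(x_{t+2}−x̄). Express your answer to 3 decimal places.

Mean x̄ = (2 − 3 + 8 − 7 + 6 − 1)/6 = 0.8333
Deviations: 1.1667, -3.8333, 7.1667, -7.8333, 5.1667, -1.8333
Σ_{t=1}^{4}(x_t−x̄)(x_{t+2}−x̄) = 89.7778
γ_2 = 89.7778 / 6 = 14.963

14.963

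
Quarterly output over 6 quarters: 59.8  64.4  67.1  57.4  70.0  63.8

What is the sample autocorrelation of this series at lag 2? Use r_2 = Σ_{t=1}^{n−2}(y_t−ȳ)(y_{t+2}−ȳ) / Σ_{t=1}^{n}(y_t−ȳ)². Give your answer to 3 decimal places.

Mean ȳ = (59.8 + 64.4 + 67.1 + 57.4 + 70.0 + 63.8)/6 = 63.7500
Deviations from mean: -3.9500, 0.6500, 3.3500, -6.3500, 6.2500, 0.0500
Σ(y_t−ȳ)(y_{t+2}−ȳ) = (-13.2325) + (-4.1275) + (20.9375) + (-0.3175) = 3.2600
Denominator Σ(y_t−ȳ)² = 106.6350
r_2 = 3.2600 / 106.6350 = 0.031

0.031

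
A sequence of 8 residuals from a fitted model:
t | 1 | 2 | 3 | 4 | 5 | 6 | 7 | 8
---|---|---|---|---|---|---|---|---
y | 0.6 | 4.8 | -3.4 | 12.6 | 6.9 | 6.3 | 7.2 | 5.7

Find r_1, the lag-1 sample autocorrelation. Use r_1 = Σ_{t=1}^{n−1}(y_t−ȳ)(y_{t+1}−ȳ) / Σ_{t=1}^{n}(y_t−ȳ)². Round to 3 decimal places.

-0.255

Mean ȳ = (0.6 + 4.8 − 3.4 + 12.6 + 6.9 + 6.3 + 7.2 + 5.7)/8 = 5.0875
Deviations from mean: -4.4875, -0.2875, -8.4875, 7.5125, 1.8125, 1.2125, 2.1125, 0.6125
Numerator Σ_{t=1}^{7}(y_t−ȳ)(y_{t+1}−ȳ) = -40.3627
Denominator Σ(y_t−ȳ)² = 158.2888
r_1 = -40.3627 / 158.2888 = -0.255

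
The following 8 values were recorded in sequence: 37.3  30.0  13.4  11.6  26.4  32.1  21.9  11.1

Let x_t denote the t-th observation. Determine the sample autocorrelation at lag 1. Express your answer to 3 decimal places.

0.193

Mean x̄ = (37.3 + 30.0 + 13.4 + 11.6 + 26.4 + 32.1 + 21.9 + 11.1)/8 = 22.9750
Σ(x_t−x̄)(x_{t+1}−x̄) = (100.6331) + (-67.2644) + (108.9156) + (-38.9594) + (31.2531) + (-9.8094) + (12.7656) = 137.5344
Denominator Σ(x_t−x̄)² = 712.7950
r_1 = 137.5344 / 712.7950 = 0.193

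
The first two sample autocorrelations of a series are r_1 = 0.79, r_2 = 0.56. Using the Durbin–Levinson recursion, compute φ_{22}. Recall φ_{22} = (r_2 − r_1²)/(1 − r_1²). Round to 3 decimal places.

-0.171

φ_{22} = (r_2 − r_1²) / (1 − r_1²)
r_1² = (0.79)² = 0.6241
Numerator = 0.56 − 0.6241 = -0.0641; denominator = 1 − 0.6241 = 0.3759
φ_{22} = -0.0641 / 0.3759 = -0.171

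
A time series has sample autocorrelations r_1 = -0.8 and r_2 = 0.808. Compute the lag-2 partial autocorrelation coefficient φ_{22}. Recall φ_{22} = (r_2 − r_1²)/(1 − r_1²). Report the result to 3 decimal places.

0.467

φ_{22} = (r_2 − r_1²) / (1 − r_1²)
r_1² = (-0.8)² = 0.64
Numerator = 0.808 − 0.6400 = 0.1680; denominator = 1 − 0.6400 = 0.3600
φ_{22} = 0.1680 / 0.3600 = 0.467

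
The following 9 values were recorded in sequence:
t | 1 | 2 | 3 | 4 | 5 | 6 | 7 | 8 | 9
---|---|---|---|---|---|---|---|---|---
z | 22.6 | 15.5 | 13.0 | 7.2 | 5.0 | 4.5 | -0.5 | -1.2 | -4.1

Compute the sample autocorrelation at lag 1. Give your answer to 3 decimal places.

0.592

Mean z̄ = (22.6 + 15.5 + 13.0 + 7.2 + 5.0 + 4.5 − 0.5 − 1.2 − 4.1)/9 = 6.8889
Numerator Σ_{t=1}^{8}(z_t−z̄)(z_{t+1}−z̄) = 360.0465
Denominator Σ(z_t−z̄)² = 608.4889
r_1 = 360.0465 / 608.4889 = 0.592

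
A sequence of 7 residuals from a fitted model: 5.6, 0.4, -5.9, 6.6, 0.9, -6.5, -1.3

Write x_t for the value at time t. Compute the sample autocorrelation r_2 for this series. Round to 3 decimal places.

Mean x̄ = (5.6 + 0.4 − 5.9 + 6.6 + 0.9 − 6.5 − 1.3)/7 = -0.0286
Deviations from mean: 5.6286, 0.4286, -5.8714, 6.6286, 0.9286, -6.4714, -1.2714
Numerator Σ_{t=1}^{5}(x_t−x̄)(x_{t+2}−x̄) = -79.7359
Denominator Σ(x_t−x̄)² = 154.6343
r_2 = -79.7359 / 154.6343 = -0.516

-0.516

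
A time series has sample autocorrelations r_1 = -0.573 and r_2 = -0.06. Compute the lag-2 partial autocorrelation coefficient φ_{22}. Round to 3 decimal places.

-0.578

φ_{22} = (r_2 − r_1²) / (1 − r_1²)
r_1² = (-0.573)² = 0.328329
Numerator = -0.06 − 0.3283 = -0.3883; denominator = 1 − 0.3283 = 0.6717
φ_{22} = -0.3883 / 0.6717 = -0.578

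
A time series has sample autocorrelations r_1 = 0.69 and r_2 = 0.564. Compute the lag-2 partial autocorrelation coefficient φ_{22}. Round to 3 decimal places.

φ_{22} = (r_2 − r_1²) / (1 − r_1²)
r_1² = (0.69)² = 0.4761
Numerator = 0.564 − 0.4761 = 0.0879; denominator = 1 − 0.4761 = 0.5239
φ_{22} = 0.0879 / 0.5239 = 0.168

0.168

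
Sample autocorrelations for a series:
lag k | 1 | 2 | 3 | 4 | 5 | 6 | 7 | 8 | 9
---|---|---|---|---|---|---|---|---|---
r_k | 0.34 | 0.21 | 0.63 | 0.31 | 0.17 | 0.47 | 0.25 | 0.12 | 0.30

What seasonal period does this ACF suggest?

3

The largest autocorrelation is r_3 = 0.63, with a weaker echo at lag 6 (0.47); the remaining lags stay at or below 0.34. The elevated value at lag 1 (0.34), dropping to 0.21 at lag 2, reflects decaying short-term dependence rather than seasonality.
The dominant spike at lag 3 indicates a seasonal period of 3.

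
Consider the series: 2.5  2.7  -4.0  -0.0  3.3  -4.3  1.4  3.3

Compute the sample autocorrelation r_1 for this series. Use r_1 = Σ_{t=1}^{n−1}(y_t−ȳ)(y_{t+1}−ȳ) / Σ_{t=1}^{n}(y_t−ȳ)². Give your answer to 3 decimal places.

-0.283

Mean ȳ = (2.5 + 2.7 − 4.0 − 0.0 + 3.3 − 4.3 + 1.4 + 3.3)/8 = 0.6125
Deviations from mean: 1.8875, 2.0875, -4.6125, -0.6125, 2.6875, -4.9125, 0.7875, 2.6875
Numerator Σ_{t=1}^{7}(y_t−ȳ)(y_{t+1}−ȳ) = -19.4639
Denominator Σ(y_t−ȳ)² = 68.7688
r_1 = -19.4639 / 68.7688 = -0.283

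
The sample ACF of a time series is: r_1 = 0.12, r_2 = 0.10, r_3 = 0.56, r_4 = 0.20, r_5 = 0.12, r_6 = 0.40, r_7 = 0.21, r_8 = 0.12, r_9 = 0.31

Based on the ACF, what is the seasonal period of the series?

3

The largest autocorrelation is r_3 = 0.56, with weaker echoes at lags 6 (0.40) and 9 (0.31); the remaining lags stay at or below 0.21.
The dominant spike at lag 3 indicates a seasonal period of 3.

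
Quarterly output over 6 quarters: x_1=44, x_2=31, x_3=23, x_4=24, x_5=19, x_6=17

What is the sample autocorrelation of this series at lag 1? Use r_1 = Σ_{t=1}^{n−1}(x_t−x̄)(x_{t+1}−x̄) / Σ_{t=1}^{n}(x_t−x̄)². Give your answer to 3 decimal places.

Mean x̄ = (44 + 31 + 23 + 24 + 19 + 17)/6 = 26.3333
Deviations from mean: 17.6667, 4.6667, -3.3333, -2.3333, -7.3333, -9.3333
Numerator Σ_{t=1}^{5}(x_t−x̄)(x_{t+1}−x̄) = 160.2222
Denominator Σ(x_t−x̄)² = 491.3333
r_1 = 160.2222 / 491.3333 = 0.326

0.326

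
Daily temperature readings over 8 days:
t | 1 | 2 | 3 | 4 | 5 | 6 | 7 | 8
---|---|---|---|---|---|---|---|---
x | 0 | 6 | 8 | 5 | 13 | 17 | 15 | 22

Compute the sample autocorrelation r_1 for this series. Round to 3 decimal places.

Mean x̄ = (0 + 6 + 8 + 5 + 13 + 17 + 15 + 22)/8 = 10.7500
Deviations from mean: -10.7500, -4.7500, -2.7500, -5.7500, 2.2500, 6.2500, 4.2500, 11.2500
Numerator Σ_{t=1}^{7}(x_t−x̄)(x_{t+1}−x̄) = 155.4375
Denominator Σ(x_t−x̄)² = 367.5000
r_1 = 155.4375 / 367.5000 = 0.423

0.423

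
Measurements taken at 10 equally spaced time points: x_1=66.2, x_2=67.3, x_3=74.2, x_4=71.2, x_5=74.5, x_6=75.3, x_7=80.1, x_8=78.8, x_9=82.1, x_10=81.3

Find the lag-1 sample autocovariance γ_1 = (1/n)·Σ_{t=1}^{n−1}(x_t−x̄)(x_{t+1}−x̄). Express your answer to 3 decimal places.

17.097

Mean x̄ = (66.2 + 67.3 + 74.2 + 71.2 + 74.5 + 75.3 + 80.1 + 78.8 + 82.1 + 81.3)/10 = 75.1000
Σ_{t=1}^{9}(x_t−x̄)(x_{t+1}−x̄) = 170.9700
γ_1 = 170.9700 / 10 = 17.097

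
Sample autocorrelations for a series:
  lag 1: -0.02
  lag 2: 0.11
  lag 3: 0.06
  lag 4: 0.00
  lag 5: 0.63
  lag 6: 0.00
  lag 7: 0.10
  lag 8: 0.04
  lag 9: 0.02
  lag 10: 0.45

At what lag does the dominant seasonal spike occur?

5

The largest autocorrelation is r_5 = 0.63, with a weaker echo at lag 10 (0.45); the remaining lags stay at or below 0.11.
The dominant spike at lag 5 indicates a seasonal period of 5.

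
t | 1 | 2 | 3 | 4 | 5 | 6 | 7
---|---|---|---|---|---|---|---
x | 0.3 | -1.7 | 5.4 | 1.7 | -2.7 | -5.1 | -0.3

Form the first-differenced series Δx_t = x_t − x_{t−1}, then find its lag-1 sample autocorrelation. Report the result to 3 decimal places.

-0.219

First differences Δx: -2.0, 7.1, -3.7, -4.4, -2.4, 4.8
Mean of differences = -0.1000
Numerator Σ(Δx_t−Δx̄)(Δx_{t+1}−Δx̄) = -25.5000
Denominator Σ(Δx_t−Δx̄)² = 116.2000
r_1(Δx) = -25.5000 / 116.2000 = -0.219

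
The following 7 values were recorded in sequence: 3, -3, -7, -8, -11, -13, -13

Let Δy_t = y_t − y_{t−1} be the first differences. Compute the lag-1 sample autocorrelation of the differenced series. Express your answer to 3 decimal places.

First differences Δy: -6, -4, -1, -3, -2, 0
Mean of differences = -2.6667
Numerator Σ(Δy_t−Δȳ)(Δy_{t+1}−Δȳ) = 3.2222
Denominator Σ(Δy_t−Δȳ)² = 23.3333
r_1(Δy) = 3.2222 / 23.3333 = 0.138

0.138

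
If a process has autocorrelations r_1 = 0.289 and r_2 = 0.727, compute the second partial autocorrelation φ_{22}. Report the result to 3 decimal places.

φ_{22} = (r_2 − r_1²) / (1 − r_1²)
r_1² = (0.289)² = 0.083521
Numerator = 0.727 − 0.0835 = 0.6435; denominator = 1 − 0.0835 = 0.9165
φ_{22} = 0.6435 / 0.9165 = 0.702

0.702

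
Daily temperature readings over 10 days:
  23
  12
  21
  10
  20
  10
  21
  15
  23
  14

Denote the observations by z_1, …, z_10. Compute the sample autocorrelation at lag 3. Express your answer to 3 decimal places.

Mean z̄ = (23 + 12 + 21 + 10 + 20 + 10 + 21 + 15 + 23 + 14)/10 = 16.9000
Numerator Σ_{t=1}^{7}(z_t−z̄)(z_{t+3}−z̄) = -173.7300
Denominator Σ(z_t−z̄)² = 248.9000
r_3 = -173.7300 / 248.9000 = -0.698

-0.698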